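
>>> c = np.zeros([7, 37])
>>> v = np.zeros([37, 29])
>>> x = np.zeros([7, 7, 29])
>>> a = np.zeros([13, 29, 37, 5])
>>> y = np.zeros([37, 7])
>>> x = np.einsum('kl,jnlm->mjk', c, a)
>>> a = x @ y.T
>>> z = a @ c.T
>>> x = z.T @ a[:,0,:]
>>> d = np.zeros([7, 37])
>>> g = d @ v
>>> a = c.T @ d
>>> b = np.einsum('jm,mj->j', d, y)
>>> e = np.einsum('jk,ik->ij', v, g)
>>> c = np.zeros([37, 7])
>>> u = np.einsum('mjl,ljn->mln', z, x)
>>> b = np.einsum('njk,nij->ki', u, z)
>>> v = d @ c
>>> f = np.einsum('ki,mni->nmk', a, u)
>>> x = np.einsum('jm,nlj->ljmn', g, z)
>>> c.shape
(37, 7)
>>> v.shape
(7, 7)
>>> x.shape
(13, 7, 29, 5)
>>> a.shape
(37, 37)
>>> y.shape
(37, 7)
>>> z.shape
(5, 13, 7)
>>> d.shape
(7, 37)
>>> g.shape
(7, 29)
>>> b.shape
(37, 13)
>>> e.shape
(7, 37)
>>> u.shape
(5, 7, 37)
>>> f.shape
(7, 5, 37)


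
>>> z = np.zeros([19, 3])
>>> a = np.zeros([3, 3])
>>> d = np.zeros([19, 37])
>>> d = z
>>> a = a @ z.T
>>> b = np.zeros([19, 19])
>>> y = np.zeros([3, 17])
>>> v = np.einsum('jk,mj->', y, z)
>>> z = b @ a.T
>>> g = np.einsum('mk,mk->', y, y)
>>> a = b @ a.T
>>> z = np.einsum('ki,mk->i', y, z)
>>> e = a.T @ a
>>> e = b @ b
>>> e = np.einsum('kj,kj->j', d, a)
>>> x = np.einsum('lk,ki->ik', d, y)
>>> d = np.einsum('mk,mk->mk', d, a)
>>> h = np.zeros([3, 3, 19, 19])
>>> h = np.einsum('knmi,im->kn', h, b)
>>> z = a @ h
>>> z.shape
(19, 3)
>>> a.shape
(19, 3)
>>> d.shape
(19, 3)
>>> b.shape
(19, 19)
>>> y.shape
(3, 17)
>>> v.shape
()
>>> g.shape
()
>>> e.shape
(3,)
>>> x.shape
(17, 3)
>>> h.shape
(3, 3)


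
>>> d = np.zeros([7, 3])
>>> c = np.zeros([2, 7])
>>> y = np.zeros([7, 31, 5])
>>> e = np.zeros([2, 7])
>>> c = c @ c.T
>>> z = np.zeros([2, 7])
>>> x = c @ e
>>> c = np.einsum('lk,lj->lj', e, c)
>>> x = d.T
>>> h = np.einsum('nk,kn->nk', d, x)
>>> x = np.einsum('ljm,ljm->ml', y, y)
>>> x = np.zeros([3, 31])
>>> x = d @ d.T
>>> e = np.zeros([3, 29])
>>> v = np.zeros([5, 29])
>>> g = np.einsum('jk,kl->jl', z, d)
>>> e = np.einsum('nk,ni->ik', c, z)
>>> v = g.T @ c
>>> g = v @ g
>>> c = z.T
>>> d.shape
(7, 3)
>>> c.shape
(7, 2)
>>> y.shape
(7, 31, 5)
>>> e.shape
(7, 2)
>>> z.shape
(2, 7)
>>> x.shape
(7, 7)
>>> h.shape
(7, 3)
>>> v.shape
(3, 2)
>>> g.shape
(3, 3)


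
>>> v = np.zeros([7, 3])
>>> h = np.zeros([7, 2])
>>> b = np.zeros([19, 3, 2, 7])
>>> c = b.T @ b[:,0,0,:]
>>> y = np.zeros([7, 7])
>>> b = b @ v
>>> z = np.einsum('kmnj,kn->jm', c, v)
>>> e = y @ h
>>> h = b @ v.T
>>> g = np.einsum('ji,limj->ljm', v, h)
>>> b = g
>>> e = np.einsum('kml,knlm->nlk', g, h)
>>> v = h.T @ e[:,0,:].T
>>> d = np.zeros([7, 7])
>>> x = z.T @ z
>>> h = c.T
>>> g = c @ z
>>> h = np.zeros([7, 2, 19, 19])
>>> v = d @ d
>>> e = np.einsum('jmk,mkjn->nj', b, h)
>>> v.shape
(7, 7)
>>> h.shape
(7, 2, 19, 19)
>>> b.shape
(19, 7, 2)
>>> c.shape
(7, 2, 3, 7)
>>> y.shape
(7, 7)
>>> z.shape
(7, 2)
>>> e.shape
(19, 19)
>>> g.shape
(7, 2, 3, 2)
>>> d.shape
(7, 7)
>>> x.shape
(2, 2)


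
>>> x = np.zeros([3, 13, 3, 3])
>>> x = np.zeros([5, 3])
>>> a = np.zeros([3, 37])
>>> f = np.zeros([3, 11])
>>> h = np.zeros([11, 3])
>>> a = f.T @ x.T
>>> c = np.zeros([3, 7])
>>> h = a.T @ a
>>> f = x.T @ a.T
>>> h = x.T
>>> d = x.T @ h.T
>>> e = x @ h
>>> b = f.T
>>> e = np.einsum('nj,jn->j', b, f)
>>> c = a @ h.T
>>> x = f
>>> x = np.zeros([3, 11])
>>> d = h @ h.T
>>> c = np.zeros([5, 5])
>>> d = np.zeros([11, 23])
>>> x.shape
(3, 11)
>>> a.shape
(11, 5)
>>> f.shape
(3, 11)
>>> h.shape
(3, 5)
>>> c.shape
(5, 5)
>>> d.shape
(11, 23)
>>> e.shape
(3,)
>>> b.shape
(11, 3)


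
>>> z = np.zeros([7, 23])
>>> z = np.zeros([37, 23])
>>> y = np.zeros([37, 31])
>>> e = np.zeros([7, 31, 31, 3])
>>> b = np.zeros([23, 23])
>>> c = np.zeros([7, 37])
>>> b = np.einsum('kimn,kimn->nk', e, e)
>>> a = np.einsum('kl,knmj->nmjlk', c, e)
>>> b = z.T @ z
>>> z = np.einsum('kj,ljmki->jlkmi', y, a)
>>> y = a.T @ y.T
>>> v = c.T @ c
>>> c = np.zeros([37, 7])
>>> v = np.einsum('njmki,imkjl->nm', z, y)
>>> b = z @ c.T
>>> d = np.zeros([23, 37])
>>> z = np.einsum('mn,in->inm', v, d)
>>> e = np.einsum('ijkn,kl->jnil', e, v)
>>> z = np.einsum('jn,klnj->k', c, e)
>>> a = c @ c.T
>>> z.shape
(31,)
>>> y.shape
(7, 37, 3, 31, 37)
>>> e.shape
(31, 3, 7, 37)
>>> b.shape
(31, 31, 37, 3, 37)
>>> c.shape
(37, 7)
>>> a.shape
(37, 37)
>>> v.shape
(31, 37)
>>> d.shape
(23, 37)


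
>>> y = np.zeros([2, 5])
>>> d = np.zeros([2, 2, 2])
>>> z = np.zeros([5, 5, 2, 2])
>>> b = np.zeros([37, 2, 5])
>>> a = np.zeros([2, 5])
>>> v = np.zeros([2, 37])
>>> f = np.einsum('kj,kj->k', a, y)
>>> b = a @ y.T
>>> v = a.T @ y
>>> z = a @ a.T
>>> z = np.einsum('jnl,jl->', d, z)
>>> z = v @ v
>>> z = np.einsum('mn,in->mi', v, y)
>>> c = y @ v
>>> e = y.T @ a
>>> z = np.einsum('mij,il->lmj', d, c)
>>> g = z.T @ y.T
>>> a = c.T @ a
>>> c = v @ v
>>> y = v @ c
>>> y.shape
(5, 5)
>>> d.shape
(2, 2, 2)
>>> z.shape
(5, 2, 2)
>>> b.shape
(2, 2)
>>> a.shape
(5, 5)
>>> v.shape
(5, 5)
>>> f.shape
(2,)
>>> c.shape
(5, 5)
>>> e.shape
(5, 5)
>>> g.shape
(2, 2, 2)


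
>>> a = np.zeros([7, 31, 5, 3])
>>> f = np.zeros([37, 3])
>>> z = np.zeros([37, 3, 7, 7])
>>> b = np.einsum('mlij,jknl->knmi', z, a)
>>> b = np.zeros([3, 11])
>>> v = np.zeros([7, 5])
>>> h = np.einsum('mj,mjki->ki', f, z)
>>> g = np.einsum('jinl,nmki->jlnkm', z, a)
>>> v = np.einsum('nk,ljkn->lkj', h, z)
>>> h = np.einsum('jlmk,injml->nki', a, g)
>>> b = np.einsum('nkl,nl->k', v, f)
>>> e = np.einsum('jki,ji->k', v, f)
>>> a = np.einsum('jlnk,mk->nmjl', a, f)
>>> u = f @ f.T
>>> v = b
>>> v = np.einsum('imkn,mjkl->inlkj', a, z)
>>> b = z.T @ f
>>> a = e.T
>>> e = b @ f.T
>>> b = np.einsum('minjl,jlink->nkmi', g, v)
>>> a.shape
(7,)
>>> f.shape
(37, 3)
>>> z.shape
(37, 3, 7, 7)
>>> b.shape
(7, 3, 37, 7)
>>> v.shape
(5, 31, 7, 7, 3)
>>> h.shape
(7, 3, 37)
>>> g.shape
(37, 7, 7, 5, 31)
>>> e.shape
(7, 7, 3, 37)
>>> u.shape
(37, 37)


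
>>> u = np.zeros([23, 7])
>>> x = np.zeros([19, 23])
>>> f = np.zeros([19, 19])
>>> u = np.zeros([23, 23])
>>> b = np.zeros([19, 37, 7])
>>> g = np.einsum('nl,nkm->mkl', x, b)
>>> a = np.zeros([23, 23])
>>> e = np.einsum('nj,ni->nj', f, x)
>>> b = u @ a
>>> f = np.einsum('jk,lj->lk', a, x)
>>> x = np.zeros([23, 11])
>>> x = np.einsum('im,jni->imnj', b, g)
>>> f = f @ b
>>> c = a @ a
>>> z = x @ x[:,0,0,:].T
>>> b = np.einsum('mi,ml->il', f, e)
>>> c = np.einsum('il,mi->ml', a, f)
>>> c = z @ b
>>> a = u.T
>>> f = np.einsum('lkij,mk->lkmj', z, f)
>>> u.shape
(23, 23)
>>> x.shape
(23, 23, 37, 7)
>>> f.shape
(23, 23, 19, 23)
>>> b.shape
(23, 19)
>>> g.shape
(7, 37, 23)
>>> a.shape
(23, 23)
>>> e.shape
(19, 19)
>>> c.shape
(23, 23, 37, 19)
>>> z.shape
(23, 23, 37, 23)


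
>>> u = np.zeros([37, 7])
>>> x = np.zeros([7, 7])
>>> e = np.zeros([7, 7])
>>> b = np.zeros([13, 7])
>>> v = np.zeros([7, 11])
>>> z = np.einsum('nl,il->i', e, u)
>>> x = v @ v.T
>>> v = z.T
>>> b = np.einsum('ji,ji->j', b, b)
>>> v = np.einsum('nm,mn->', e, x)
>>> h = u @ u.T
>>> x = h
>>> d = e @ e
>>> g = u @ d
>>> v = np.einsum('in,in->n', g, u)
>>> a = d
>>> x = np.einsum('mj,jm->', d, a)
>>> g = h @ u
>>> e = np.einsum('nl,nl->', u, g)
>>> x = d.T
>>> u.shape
(37, 7)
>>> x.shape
(7, 7)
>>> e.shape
()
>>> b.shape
(13,)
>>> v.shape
(7,)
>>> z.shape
(37,)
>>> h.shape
(37, 37)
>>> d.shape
(7, 7)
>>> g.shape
(37, 7)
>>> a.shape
(7, 7)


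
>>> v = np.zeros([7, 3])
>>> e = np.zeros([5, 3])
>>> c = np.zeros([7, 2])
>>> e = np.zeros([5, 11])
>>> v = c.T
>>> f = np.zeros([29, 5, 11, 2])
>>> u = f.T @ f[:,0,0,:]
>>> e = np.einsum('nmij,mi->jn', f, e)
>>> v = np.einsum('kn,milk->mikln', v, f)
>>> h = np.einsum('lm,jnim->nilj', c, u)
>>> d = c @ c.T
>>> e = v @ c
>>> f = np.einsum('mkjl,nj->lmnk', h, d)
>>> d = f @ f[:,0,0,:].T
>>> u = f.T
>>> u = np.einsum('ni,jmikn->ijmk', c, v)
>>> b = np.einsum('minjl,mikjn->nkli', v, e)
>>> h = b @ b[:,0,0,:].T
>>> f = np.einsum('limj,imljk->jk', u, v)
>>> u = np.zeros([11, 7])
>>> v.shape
(29, 5, 2, 11, 7)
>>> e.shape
(29, 5, 2, 11, 2)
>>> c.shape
(7, 2)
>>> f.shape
(11, 7)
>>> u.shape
(11, 7)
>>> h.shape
(2, 2, 7, 2)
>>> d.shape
(2, 11, 7, 2)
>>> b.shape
(2, 2, 7, 5)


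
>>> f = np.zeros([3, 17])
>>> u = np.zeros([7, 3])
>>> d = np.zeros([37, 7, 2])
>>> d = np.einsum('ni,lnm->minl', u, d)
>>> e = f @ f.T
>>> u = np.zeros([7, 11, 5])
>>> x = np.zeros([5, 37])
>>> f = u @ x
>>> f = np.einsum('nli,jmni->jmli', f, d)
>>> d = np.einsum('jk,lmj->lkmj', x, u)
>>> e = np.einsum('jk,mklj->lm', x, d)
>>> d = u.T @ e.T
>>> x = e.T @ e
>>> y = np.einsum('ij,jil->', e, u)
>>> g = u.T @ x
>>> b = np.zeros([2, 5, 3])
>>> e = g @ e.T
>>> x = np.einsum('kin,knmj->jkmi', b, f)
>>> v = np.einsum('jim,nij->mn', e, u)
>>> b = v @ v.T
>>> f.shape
(2, 3, 11, 37)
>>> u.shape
(7, 11, 5)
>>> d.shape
(5, 11, 11)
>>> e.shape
(5, 11, 11)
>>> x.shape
(37, 2, 11, 5)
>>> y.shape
()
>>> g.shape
(5, 11, 7)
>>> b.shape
(11, 11)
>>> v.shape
(11, 7)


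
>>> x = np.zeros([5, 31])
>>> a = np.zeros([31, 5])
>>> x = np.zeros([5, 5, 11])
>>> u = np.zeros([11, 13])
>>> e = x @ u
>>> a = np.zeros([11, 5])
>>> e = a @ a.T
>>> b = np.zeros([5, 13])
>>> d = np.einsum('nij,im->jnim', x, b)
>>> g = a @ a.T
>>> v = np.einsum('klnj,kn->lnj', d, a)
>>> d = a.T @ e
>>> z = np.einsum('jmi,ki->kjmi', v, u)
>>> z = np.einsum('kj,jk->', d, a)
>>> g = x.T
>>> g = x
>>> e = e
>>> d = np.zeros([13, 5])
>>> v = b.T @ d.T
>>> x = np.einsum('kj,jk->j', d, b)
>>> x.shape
(5,)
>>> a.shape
(11, 5)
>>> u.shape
(11, 13)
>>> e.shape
(11, 11)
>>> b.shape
(5, 13)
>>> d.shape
(13, 5)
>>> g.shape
(5, 5, 11)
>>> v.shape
(13, 13)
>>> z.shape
()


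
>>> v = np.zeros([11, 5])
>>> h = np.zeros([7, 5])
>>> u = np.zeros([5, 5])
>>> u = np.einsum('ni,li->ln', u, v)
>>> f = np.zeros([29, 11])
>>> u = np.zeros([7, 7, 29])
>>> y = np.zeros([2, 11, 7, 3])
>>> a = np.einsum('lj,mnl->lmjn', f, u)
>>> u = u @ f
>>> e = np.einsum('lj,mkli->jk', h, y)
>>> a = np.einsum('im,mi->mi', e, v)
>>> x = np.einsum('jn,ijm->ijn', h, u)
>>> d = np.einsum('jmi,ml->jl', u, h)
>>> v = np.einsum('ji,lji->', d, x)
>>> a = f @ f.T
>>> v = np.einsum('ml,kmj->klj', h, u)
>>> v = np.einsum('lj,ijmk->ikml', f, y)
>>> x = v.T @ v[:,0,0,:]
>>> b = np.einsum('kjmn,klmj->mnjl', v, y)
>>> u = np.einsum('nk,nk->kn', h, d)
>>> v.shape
(2, 3, 7, 29)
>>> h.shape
(7, 5)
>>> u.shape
(5, 7)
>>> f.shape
(29, 11)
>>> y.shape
(2, 11, 7, 3)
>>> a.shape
(29, 29)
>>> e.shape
(5, 11)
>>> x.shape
(29, 7, 3, 29)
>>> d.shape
(7, 5)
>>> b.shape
(7, 29, 3, 11)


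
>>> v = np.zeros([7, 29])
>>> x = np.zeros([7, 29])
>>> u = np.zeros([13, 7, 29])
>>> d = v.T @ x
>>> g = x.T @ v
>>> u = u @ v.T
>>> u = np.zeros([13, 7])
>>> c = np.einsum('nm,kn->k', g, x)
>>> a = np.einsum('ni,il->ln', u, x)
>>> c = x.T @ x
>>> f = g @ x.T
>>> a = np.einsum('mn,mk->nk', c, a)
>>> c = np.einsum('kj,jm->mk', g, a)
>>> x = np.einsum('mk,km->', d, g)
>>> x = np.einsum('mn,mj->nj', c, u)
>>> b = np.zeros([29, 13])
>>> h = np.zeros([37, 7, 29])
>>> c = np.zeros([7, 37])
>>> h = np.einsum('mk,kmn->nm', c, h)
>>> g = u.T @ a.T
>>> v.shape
(7, 29)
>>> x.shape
(29, 7)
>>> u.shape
(13, 7)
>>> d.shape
(29, 29)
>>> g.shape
(7, 29)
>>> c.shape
(7, 37)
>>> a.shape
(29, 13)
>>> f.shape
(29, 7)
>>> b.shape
(29, 13)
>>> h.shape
(29, 7)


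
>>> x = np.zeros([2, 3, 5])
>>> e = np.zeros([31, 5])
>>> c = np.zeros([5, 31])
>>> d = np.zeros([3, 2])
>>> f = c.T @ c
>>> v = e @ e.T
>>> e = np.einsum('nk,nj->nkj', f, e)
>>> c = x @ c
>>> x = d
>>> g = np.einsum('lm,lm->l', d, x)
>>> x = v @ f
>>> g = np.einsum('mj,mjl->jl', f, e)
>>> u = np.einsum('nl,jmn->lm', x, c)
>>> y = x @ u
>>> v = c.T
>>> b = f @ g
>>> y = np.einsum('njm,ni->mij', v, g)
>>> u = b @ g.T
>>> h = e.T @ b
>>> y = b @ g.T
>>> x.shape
(31, 31)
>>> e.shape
(31, 31, 5)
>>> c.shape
(2, 3, 31)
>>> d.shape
(3, 2)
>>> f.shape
(31, 31)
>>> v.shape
(31, 3, 2)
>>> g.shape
(31, 5)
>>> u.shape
(31, 31)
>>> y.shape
(31, 31)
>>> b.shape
(31, 5)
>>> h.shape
(5, 31, 5)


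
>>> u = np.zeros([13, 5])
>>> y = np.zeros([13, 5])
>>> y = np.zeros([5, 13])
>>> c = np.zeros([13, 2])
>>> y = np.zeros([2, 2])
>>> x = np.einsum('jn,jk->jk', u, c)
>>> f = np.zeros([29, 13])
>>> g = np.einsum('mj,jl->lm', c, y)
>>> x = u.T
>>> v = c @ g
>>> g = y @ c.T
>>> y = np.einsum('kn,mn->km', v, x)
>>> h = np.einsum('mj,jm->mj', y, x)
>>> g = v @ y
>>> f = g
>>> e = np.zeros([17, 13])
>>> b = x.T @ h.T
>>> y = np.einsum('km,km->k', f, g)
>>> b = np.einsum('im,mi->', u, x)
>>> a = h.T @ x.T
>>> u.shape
(13, 5)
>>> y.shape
(13,)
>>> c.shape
(13, 2)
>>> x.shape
(5, 13)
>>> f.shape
(13, 5)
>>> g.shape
(13, 5)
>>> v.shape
(13, 13)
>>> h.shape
(13, 5)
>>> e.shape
(17, 13)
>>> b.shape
()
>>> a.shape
(5, 5)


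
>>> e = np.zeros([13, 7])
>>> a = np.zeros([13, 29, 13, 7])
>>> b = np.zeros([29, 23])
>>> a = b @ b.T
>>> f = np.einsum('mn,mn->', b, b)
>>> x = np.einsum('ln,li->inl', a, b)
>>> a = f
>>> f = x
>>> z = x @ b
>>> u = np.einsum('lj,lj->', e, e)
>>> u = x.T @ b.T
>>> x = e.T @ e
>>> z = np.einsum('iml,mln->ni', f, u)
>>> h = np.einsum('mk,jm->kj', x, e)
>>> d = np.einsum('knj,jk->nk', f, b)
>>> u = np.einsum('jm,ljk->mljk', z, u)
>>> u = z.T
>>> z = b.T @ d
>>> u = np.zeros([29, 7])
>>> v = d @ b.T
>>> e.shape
(13, 7)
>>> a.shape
()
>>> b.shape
(29, 23)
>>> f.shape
(23, 29, 29)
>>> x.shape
(7, 7)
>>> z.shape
(23, 23)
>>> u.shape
(29, 7)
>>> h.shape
(7, 13)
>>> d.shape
(29, 23)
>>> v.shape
(29, 29)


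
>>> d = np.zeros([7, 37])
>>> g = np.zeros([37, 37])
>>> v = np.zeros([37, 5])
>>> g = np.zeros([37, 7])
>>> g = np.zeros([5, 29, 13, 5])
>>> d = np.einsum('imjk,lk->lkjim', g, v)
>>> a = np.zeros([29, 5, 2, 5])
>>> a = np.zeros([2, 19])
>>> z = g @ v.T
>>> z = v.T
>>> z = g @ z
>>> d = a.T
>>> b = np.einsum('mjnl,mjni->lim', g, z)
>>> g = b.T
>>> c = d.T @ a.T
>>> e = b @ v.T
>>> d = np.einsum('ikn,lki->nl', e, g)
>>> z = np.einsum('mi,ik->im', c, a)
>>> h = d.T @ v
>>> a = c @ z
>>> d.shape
(37, 5)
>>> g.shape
(5, 37, 5)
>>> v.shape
(37, 5)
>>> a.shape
(2, 2)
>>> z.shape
(2, 2)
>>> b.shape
(5, 37, 5)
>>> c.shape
(2, 2)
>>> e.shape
(5, 37, 37)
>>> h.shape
(5, 5)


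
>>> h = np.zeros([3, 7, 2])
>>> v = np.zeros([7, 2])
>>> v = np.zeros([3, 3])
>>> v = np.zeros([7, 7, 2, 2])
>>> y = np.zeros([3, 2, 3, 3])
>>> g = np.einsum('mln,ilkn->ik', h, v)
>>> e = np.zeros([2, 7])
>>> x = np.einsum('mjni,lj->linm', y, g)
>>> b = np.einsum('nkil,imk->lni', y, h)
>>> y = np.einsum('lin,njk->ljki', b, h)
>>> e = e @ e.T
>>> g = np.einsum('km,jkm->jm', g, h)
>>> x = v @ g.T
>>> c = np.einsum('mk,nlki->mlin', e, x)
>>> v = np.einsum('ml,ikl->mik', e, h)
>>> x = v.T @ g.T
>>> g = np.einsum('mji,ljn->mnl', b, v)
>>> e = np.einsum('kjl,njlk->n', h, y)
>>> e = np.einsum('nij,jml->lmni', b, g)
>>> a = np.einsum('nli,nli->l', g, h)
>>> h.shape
(3, 7, 2)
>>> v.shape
(2, 3, 7)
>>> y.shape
(3, 7, 2, 3)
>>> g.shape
(3, 7, 2)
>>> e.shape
(2, 7, 3, 3)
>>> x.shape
(7, 3, 3)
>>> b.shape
(3, 3, 3)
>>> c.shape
(2, 7, 3, 7)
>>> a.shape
(7,)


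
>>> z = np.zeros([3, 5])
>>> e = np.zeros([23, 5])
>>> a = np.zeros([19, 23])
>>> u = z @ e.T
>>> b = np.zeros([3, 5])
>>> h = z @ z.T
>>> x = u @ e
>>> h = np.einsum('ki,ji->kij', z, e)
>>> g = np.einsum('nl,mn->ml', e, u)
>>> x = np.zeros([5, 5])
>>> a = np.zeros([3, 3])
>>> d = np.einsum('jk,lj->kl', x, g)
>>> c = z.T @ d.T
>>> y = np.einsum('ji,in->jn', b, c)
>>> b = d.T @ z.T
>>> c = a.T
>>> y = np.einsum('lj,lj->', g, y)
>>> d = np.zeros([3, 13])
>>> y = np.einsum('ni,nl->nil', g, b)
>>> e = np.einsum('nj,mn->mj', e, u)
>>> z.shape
(3, 5)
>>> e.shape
(3, 5)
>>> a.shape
(3, 3)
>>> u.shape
(3, 23)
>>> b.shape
(3, 3)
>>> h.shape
(3, 5, 23)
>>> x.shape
(5, 5)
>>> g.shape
(3, 5)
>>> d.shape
(3, 13)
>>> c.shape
(3, 3)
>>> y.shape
(3, 5, 3)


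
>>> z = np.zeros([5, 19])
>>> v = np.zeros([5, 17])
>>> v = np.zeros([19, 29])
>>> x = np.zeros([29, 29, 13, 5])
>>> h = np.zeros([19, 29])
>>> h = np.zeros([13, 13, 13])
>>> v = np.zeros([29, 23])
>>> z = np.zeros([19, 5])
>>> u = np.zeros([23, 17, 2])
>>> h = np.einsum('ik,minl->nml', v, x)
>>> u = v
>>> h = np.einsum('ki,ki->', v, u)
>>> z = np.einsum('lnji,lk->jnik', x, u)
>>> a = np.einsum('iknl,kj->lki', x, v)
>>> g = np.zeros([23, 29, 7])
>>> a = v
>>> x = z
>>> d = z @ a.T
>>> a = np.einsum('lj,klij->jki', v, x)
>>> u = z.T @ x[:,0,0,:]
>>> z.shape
(13, 29, 5, 23)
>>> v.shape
(29, 23)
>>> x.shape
(13, 29, 5, 23)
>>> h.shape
()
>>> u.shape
(23, 5, 29, 23)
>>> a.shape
(23, 13, 5)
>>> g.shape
(23, 29, 7)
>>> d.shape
(13, 29, 5, 29)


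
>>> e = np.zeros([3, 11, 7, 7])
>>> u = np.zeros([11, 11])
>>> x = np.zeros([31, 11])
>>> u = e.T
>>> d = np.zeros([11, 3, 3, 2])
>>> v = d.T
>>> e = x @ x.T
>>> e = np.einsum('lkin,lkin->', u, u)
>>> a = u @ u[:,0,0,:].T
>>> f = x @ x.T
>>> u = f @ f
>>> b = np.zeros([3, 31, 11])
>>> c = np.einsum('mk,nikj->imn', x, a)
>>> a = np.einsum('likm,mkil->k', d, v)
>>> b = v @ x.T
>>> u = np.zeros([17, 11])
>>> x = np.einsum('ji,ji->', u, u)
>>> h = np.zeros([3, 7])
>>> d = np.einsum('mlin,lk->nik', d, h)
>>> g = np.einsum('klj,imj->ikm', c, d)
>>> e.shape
()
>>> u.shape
(17, 11)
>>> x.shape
()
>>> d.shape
(2, 3, 7)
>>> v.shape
(2, 3, 3, 11)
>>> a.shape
(3,)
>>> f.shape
(31, 31)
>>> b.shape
(2, 3, 3, 31)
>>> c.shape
(7, 31, 7)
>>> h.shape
(3, 7)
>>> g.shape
(2, 7, 3)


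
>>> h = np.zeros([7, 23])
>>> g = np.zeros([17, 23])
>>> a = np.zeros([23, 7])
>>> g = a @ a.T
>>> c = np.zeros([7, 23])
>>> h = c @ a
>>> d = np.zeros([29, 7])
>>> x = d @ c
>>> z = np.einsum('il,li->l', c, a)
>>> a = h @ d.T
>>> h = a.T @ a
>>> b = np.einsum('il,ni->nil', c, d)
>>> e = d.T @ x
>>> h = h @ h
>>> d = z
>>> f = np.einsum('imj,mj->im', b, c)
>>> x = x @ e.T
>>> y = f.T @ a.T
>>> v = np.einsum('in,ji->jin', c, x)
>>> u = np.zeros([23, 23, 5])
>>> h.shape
(29, 29)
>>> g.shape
(23, 23)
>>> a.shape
(7, 29)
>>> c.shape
(7, 23)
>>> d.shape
(23,)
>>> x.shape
(29, 7)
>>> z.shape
(23,)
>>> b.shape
(29, 7, 23)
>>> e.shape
(7, 23)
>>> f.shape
(29, 7)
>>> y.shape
(7, 7)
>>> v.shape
(29, 7, 23)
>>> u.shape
(23, 23, 5)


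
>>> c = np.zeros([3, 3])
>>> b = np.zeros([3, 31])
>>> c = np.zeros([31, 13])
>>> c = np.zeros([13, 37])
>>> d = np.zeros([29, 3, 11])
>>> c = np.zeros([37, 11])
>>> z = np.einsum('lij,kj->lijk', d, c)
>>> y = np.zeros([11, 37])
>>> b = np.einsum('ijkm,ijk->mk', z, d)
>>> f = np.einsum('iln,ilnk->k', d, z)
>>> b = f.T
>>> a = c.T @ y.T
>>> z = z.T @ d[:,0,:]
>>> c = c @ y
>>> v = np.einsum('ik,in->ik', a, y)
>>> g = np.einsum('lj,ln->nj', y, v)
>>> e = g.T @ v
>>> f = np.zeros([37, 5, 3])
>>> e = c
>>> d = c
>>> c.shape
(37, 37)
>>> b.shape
(37,)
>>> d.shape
(37, 37)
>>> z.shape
(37, 11, 3, 11)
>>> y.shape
(11, 37)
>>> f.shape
(37, 5, 3)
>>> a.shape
(11, 11)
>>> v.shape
(11, 11)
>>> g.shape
(11, 37)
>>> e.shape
(37, 37)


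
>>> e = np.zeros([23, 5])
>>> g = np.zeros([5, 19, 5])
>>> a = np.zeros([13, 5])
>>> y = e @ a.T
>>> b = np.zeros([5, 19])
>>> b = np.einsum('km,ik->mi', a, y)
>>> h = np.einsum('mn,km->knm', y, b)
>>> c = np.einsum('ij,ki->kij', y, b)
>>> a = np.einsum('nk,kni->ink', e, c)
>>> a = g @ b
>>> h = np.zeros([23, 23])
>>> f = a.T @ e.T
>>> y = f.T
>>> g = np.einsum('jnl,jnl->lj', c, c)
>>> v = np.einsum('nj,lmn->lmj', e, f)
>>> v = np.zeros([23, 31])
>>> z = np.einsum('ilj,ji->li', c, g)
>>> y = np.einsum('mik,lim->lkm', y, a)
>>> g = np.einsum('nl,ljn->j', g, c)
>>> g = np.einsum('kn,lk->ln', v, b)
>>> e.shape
(23, 5)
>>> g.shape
(5, 31)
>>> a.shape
(5, 19, 23)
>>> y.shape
(5, 23, 23)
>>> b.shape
(5, 23)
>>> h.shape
(23, 23)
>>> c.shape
(5, 23, 13)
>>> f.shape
(23, 19, 23)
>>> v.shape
(23, 31)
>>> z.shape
(23, 5)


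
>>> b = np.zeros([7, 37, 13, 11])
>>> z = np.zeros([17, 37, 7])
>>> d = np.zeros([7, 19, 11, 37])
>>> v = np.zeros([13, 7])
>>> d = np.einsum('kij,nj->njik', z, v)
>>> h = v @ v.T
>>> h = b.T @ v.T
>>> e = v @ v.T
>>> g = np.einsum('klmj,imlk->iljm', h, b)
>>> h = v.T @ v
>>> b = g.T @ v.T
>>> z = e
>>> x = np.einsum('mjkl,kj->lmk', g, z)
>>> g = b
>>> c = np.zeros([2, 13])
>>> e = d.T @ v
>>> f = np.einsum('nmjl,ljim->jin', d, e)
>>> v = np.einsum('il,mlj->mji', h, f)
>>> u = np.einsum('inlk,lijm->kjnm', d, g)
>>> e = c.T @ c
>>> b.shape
(37, 13, 13, 13)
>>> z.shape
(13, 13)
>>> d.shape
(13, 7, 37, 17)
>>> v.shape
(37, 13, 7)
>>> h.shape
(7, 7)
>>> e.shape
(13, 13)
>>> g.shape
(37, 13, 13, 13)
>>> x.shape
(37, 7, 13)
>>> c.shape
(2, 13)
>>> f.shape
(37, 7, 13)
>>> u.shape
(17, 13, 7, 13)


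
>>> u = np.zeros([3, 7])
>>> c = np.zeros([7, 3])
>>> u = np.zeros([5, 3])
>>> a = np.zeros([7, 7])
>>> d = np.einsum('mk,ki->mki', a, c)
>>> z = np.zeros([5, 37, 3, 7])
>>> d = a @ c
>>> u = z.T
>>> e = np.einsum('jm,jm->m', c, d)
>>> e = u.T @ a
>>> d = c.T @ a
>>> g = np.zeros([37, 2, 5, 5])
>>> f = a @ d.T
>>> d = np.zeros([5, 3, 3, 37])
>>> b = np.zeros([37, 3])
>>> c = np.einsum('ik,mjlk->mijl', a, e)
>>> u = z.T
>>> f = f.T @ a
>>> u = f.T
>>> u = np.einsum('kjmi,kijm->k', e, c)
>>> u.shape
(5,)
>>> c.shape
(5, 7, 37, 3)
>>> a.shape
(7, 7)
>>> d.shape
(5, 3, 3, 37)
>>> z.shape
(5, 37, 3, 7)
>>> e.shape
(5, 37, 3, 7)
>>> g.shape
(37, 2, 5, 5)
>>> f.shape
(3, 7)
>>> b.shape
(37, 3)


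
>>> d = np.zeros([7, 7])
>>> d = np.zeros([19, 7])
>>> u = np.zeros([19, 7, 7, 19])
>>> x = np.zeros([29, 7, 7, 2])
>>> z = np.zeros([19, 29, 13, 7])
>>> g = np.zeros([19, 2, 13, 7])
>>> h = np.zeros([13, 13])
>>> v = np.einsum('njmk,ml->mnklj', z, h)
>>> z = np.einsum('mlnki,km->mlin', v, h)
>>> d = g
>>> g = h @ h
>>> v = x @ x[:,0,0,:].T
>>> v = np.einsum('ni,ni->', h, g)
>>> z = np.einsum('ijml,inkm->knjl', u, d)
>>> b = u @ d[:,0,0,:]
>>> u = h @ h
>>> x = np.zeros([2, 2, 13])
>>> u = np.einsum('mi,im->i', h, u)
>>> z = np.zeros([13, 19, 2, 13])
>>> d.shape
(19, 2, 13, 7)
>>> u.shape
(13,)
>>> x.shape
(2, 2, 13)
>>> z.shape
(13, 19, 2, 13)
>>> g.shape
(13, 13)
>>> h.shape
(13, 13)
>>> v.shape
()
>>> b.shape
(19, 7, 7, 7)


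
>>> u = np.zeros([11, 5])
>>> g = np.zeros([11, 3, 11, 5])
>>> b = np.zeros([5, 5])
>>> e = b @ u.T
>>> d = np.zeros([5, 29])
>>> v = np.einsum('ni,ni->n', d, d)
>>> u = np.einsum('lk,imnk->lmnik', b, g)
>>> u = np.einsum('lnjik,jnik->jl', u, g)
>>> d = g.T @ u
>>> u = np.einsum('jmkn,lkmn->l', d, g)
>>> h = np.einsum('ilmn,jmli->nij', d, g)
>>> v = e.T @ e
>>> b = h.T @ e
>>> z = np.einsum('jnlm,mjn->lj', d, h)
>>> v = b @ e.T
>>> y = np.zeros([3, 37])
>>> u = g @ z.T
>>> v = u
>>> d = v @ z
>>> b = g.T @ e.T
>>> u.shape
(11, 3, 11, 3)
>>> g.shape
(11, 3, 11, 5)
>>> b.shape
(5, 11, 3, 5)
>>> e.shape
(5, 11)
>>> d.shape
(11, 3, 11, 5)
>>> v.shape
(11, 3, 11, 3)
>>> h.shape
(5, 5, 11)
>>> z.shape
(3, 5)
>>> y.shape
(3, 37)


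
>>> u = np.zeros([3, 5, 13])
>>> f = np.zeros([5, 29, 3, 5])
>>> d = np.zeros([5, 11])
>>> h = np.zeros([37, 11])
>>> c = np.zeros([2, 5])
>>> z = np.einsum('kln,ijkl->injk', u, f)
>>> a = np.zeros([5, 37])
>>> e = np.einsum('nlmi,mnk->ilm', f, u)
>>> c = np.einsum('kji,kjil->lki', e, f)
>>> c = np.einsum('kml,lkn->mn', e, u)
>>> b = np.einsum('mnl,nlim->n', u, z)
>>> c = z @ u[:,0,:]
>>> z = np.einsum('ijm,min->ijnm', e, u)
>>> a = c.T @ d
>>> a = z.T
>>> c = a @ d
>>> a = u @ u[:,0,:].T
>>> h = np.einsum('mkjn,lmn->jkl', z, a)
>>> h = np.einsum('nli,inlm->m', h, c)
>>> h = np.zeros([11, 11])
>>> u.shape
(3, 5, 13)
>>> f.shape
(5, 29, 3, 5)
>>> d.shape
(5, 11)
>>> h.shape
(11, 11)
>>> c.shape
(3, 13, 29, 11)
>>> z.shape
(5, 29, 13, 3)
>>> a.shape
(3, 5, 3)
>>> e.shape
(5, 29, 3)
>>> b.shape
(5,)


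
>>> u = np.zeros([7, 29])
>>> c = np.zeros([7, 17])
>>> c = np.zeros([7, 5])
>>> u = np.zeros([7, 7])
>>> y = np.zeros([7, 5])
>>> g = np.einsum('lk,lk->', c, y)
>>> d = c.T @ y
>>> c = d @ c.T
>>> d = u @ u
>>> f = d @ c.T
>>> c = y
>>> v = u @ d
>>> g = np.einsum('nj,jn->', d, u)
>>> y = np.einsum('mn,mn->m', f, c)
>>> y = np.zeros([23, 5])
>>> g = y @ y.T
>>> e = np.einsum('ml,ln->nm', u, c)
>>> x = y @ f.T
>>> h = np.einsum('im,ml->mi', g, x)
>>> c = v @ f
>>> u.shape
(7, 7)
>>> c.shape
(7, 5)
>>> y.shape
(23, 5)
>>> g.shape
(23, 23)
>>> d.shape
(7, 7)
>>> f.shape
(7, 5)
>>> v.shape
(7, 7)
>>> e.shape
(5, 7)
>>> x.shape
(23, 7)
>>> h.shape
(23, 23)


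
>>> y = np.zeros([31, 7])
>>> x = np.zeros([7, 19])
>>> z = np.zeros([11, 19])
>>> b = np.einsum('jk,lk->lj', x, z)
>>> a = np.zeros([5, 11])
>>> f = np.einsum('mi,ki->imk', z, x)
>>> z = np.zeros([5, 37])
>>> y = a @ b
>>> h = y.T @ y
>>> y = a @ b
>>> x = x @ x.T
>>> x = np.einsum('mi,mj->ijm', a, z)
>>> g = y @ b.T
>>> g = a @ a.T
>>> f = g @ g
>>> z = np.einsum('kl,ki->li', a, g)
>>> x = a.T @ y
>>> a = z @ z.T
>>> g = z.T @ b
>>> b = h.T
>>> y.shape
(5, 7)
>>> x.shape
(11, 7)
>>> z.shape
(11, 5)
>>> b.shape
(7, 7)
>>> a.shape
(11, 11)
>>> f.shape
(5, 5)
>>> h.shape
(7, 7)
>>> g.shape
(5, 7)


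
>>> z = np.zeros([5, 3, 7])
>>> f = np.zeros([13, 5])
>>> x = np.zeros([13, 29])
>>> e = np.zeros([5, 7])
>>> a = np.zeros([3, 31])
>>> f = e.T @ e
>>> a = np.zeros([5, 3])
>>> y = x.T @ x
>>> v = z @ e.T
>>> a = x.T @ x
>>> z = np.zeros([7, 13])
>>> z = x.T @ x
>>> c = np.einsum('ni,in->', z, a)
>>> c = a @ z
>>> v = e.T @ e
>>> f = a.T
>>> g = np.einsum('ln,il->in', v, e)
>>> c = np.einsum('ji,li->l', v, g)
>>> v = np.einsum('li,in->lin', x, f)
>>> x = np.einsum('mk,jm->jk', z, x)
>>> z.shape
(29, 29)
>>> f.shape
(29, 29)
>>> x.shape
(13, 29)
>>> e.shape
(5, 7)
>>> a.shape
(29, 29)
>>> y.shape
(29, 29)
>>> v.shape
(13, 29, 29)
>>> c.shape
(5,)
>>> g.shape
(5, 7)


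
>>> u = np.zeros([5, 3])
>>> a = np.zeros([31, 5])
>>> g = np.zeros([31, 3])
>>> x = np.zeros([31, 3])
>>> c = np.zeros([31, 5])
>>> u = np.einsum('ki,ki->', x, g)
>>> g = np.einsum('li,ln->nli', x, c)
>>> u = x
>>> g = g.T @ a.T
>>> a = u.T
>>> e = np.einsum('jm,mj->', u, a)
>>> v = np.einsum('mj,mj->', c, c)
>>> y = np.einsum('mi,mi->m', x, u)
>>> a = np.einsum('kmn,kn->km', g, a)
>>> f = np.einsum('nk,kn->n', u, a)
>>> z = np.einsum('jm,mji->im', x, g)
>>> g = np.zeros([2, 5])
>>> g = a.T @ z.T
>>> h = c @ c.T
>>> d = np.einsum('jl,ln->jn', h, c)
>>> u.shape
(31, 3)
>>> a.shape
(3, 31)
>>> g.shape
(31, 31)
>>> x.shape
(31, 3)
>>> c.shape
(31, 5)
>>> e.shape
()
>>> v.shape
()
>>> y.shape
(31,)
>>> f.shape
(31,)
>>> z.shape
(31, 3)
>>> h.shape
(31, 31)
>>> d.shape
(31, 5)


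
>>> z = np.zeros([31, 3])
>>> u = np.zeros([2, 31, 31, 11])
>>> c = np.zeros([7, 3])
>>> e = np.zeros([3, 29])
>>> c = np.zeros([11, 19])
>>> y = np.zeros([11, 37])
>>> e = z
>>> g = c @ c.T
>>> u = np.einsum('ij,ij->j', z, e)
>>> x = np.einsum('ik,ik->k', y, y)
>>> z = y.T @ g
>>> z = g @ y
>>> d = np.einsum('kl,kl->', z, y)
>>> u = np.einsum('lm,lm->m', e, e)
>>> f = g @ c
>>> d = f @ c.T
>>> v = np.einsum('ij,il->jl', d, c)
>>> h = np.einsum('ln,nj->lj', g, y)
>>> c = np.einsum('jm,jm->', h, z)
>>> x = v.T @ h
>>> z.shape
(11, 37)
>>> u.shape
(3,)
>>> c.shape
()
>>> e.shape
(31, 3)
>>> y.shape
(11, 37)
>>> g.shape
(11, 11)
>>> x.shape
(19, 37)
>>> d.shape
(11, 11)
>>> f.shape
(11, 19)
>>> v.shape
(11, 19)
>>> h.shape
(11, 37)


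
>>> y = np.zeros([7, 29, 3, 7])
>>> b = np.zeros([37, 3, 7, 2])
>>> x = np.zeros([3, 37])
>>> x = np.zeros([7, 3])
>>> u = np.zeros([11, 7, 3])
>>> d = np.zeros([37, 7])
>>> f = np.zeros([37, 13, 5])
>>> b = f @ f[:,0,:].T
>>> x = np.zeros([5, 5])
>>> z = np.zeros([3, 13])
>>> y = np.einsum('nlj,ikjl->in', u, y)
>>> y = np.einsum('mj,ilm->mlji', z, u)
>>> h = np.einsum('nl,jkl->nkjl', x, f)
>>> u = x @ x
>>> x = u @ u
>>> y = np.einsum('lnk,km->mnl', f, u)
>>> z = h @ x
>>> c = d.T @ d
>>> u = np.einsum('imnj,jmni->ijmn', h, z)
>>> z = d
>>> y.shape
(5, 13, 37)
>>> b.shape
(37, 13, 37)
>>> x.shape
(5, 5)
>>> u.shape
(5, 5, 13, 37)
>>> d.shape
(37, 7)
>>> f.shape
(37, 13, 5)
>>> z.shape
(37, 7)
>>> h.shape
(5, 13, 37, 5)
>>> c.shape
(7, 7)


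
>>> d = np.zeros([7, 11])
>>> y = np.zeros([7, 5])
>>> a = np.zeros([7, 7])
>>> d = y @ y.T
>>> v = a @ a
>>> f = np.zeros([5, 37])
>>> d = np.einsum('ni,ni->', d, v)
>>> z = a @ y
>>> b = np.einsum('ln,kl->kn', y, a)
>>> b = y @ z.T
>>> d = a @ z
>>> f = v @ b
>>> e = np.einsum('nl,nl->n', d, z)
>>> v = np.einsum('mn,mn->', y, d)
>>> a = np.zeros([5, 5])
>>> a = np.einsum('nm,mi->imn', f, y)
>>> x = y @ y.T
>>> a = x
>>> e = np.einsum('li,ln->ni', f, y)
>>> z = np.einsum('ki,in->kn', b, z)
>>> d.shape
(7, 5)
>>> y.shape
(7, 5)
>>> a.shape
(7, 7)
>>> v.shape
()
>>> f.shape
(7, 7)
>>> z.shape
(7, 5)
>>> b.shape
(7, 7)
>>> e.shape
(5, 7)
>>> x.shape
(7, 7)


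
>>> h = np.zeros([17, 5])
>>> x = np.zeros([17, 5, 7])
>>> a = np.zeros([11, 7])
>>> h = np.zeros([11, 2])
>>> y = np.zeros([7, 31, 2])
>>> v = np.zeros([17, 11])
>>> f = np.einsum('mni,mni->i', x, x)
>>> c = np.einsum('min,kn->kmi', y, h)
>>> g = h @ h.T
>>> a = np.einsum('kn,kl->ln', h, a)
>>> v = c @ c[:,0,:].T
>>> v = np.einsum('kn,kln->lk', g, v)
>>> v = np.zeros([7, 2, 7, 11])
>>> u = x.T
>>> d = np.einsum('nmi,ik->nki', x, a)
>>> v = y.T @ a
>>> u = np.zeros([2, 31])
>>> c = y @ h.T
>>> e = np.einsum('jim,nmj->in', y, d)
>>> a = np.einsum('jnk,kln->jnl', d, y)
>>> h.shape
(11, 2)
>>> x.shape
(17, 5, 7)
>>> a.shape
(17, 2, 31)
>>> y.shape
(7, 31, 2)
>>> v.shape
(2, 31, 2)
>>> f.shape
(7,)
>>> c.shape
(7, 31, 11)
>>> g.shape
(11, 11)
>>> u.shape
(2, 31)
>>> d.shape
(17, 2, 7)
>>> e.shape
(31, 17)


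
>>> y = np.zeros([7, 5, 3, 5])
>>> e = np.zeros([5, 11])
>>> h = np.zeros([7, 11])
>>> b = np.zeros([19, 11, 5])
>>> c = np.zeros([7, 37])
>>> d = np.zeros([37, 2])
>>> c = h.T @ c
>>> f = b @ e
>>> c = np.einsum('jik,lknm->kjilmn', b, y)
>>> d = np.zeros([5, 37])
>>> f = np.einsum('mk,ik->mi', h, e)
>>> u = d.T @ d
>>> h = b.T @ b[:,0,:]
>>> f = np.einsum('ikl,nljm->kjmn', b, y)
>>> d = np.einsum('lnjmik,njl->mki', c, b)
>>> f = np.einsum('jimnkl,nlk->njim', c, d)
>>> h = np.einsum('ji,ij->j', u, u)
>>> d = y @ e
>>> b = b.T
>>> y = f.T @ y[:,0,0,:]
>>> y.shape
(11, 19, 5, 5)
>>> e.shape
(5, 11)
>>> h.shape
(37,)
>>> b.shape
(5, 11, 19)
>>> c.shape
(5, 19, 11, 7, 5, 3)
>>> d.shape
(7, 5, 3, 11)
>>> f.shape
(7, 5, 19, 11)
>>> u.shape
(37, 37)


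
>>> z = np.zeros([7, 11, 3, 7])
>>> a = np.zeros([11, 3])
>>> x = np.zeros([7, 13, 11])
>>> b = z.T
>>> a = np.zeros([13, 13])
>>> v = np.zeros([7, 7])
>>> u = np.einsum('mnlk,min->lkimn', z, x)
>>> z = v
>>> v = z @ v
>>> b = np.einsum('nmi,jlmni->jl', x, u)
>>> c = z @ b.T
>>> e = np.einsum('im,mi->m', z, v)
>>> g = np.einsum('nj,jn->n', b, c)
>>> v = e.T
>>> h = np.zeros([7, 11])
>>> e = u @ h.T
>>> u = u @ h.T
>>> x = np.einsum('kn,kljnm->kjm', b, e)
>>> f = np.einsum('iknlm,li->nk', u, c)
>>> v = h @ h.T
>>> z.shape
(7, 7)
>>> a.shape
(13, 13)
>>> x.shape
(3, 13, 7)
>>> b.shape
(3, 7)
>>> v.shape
(7, 7)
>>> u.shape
(3, 7, 13, 7, 7)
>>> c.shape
(7, 3)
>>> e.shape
(3, 7, 13, 7, 7)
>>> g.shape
(3,)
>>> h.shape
(7, 11)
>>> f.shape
(13, 7)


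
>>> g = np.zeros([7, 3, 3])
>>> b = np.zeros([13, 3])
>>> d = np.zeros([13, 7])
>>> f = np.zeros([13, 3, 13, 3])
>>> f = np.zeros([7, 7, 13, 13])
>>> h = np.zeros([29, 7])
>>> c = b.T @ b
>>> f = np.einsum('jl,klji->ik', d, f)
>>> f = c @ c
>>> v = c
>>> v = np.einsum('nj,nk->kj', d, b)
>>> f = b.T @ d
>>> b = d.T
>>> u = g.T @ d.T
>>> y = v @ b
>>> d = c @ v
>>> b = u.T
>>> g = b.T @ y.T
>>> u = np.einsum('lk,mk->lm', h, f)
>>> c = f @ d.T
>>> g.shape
(3, 3, 3)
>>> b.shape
(13, 3, 3)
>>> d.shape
(3, 7)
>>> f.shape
(3, 7)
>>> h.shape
(29, 7)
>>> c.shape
(3, 3)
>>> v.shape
(3, 7)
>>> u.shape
(29, 3)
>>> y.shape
(3, 13)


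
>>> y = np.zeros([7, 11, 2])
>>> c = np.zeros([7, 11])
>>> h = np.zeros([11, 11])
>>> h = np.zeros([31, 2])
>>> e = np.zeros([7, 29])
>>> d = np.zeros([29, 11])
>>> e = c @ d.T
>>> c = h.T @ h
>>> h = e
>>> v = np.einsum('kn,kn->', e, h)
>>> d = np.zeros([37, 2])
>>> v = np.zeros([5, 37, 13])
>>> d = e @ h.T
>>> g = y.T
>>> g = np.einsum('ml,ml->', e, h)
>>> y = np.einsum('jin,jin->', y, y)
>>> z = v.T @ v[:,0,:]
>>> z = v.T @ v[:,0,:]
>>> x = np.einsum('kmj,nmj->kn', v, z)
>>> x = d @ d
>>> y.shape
()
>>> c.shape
(2, 2)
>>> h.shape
(7, 29)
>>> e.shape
(7, 29)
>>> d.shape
(7, 7)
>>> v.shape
(5, 37, 13)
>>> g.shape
()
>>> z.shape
(13, 37, 13)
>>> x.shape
(7, 7)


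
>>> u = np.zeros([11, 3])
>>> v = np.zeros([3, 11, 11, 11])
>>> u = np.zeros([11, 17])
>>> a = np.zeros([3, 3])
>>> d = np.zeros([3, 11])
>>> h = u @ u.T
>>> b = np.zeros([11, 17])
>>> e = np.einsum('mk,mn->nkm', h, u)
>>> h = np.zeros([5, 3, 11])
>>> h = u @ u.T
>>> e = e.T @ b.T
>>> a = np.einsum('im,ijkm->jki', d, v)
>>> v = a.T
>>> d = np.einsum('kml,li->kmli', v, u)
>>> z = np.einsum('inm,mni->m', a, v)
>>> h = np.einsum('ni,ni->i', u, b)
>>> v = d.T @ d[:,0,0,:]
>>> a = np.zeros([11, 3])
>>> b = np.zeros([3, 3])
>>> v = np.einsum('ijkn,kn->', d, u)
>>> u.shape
(11, 17)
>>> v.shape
()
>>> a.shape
(11, 3)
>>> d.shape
(3, 11, 11, 17)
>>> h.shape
(17,)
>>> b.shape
(3, 3)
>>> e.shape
(11, 11, 11)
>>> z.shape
(3,)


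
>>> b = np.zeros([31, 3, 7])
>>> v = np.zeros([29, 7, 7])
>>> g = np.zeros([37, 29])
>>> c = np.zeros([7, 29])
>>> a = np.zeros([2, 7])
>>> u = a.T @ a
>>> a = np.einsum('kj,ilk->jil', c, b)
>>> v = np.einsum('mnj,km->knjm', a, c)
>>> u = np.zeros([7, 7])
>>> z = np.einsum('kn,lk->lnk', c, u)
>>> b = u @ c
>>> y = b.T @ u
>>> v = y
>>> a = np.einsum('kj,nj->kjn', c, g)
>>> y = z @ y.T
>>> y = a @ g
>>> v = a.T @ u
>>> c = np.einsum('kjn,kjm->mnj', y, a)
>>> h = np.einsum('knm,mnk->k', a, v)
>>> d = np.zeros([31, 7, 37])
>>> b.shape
(7, 29)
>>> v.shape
(37, 29, 7)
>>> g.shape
(37, 29)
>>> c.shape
(37, 29, 29)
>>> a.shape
(7, 29, 37)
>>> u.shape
(7, 7)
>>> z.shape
(7, 29, 7)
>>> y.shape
(7, 29, 29)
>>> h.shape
(7,)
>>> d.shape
(31, 7, 37)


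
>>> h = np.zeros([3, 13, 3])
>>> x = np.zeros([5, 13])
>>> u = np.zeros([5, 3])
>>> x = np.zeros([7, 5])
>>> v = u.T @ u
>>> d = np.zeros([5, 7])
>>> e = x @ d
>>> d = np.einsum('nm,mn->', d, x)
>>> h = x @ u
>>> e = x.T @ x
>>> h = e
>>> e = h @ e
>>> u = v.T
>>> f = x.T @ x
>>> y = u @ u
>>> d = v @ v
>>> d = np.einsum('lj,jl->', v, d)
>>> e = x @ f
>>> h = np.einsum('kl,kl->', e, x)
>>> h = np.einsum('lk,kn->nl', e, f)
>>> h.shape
(5, 7)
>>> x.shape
(7, 5)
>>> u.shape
(3, 3)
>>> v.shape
(3, 3)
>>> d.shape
()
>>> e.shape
(7, 5)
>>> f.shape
(5, 5)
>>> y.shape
(3, 3)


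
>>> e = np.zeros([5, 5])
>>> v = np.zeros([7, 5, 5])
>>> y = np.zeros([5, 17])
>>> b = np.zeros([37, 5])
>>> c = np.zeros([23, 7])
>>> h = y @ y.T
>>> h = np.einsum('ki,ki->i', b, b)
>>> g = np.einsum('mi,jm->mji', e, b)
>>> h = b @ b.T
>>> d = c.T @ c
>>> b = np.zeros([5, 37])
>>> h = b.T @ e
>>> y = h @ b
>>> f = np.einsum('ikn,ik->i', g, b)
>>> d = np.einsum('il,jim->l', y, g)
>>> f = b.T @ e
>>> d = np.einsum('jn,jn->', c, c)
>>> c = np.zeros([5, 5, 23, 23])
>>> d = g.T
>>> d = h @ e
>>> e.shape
(5, 5)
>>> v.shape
(7, 5, 5)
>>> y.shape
(37, 37)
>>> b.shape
(5, 37)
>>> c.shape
(5, 5, 23, 23)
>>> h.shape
(37, 5)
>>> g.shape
(5, 37, 5)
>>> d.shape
(37, 5)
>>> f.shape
(37, 5)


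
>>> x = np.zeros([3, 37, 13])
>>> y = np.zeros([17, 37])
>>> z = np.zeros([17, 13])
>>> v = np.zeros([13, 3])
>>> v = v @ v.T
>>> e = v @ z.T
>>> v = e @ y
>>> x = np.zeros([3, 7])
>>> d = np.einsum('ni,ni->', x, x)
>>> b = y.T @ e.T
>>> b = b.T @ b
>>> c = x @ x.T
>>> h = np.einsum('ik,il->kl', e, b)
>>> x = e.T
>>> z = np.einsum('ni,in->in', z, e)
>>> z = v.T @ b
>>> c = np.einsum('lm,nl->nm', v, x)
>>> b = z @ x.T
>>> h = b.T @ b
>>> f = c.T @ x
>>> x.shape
(17, 13)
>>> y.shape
(17, 37)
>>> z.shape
(37, 13)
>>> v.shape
(13, 37)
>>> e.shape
(13, 17)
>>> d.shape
()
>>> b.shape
(37, 17)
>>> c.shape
(17, 37)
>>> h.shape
(17, 17)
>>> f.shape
(37, 13)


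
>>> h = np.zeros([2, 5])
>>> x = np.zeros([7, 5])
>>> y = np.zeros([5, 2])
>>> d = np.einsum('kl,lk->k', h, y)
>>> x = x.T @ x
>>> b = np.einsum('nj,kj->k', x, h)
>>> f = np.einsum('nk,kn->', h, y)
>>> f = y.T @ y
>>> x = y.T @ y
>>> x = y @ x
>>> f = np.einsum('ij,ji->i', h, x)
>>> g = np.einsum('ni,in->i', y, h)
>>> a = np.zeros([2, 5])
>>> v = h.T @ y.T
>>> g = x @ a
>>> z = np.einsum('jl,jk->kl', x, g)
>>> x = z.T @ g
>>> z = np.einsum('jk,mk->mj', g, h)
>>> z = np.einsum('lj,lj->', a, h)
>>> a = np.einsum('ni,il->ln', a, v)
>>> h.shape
(2, 5)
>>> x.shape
(2, 5)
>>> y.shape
(5, 2)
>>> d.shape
(2,)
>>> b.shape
(2,)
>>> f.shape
(2,)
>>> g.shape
(5, 5)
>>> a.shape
(5, 2)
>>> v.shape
(5, 5)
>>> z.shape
()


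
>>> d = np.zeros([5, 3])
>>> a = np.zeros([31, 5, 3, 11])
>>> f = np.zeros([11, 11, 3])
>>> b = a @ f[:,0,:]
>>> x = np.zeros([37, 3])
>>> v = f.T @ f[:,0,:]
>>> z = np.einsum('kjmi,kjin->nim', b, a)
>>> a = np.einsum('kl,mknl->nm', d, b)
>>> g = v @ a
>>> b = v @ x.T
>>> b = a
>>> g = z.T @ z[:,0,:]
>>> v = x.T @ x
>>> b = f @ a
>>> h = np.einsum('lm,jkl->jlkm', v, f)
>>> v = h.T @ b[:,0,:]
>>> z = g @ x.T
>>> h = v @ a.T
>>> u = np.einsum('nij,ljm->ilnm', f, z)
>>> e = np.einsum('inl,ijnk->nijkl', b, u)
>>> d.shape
(5, 3)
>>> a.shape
(3, 31)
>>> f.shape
(11, 11, 3)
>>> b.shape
(11, 11, 31)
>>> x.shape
(37, 3)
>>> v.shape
(3, 11, 3, 31)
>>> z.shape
(3, 3, 37)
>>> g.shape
(3, 3, 3)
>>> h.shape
(3, 11, 3, 3)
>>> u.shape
(11, 3, 11, 37)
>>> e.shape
(11, 11, 3, 37, 31)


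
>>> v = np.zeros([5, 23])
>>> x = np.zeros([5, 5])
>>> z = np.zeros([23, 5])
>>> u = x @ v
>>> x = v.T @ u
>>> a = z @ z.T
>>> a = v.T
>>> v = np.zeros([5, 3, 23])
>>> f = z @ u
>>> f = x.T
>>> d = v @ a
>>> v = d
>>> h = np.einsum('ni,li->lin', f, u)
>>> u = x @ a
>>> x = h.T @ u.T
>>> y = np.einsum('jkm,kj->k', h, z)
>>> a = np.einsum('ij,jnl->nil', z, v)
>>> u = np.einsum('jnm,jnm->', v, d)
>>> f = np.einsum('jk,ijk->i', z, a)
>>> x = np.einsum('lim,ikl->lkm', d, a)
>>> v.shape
(5, 3, 5)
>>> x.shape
(5, 23, 5)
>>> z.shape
(23, 5)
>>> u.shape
()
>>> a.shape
(3, 23, 5)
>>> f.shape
(3,)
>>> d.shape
(5, 3, 5)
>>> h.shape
(5, 23, 23)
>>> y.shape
(23,)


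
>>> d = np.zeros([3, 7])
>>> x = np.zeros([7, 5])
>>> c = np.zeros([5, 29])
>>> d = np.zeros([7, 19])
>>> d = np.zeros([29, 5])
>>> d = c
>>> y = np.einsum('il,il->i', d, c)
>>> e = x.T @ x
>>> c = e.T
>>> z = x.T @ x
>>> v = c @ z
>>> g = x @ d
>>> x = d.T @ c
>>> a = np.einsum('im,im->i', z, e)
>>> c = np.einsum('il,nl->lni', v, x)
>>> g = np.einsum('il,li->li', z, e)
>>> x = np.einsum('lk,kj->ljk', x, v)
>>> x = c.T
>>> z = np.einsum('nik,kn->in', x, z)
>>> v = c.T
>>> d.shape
(5, 29)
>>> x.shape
(5, 29, 5)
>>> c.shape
(5, 29, 5)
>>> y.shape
(5,)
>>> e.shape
(5, 5)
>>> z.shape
(29, 5)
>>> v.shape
(5, 29, 5)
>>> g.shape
(5, 5)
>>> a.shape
(5,)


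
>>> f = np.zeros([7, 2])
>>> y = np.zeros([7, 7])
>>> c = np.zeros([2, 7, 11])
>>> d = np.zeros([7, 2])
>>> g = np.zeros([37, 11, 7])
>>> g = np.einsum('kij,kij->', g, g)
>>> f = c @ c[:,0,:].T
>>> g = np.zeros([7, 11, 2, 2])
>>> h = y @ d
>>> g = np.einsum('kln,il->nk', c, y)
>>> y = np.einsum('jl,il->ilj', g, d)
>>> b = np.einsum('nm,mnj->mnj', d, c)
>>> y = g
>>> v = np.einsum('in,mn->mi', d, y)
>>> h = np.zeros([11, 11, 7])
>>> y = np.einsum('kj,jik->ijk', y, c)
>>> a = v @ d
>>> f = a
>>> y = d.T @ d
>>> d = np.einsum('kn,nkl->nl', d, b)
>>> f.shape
(11, 2)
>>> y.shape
(2, 2)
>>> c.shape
(2, 7, 11)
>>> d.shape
(2, 11)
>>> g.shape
(11, 2)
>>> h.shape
(11, 11, 7)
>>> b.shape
(2, 7, 11)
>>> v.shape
(11, 7)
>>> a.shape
(11, 2)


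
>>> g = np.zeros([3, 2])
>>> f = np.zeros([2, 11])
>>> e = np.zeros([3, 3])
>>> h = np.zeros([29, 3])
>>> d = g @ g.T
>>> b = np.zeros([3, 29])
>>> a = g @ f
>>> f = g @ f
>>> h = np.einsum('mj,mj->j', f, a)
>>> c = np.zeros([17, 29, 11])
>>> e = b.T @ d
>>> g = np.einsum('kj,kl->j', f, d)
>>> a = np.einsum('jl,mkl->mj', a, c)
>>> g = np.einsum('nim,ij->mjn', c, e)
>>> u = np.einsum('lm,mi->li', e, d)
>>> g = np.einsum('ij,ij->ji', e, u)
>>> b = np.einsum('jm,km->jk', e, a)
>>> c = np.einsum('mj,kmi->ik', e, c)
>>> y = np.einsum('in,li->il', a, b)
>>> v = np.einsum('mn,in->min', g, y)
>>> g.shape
(3, 29)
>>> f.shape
(3, 11)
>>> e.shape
(29, 3)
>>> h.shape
(11,)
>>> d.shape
(3, 3)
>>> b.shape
(29, 17)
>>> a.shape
(17, 3)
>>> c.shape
(11, 17)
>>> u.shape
(29, 3)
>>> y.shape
(17, 29)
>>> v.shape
(3, 17, 29)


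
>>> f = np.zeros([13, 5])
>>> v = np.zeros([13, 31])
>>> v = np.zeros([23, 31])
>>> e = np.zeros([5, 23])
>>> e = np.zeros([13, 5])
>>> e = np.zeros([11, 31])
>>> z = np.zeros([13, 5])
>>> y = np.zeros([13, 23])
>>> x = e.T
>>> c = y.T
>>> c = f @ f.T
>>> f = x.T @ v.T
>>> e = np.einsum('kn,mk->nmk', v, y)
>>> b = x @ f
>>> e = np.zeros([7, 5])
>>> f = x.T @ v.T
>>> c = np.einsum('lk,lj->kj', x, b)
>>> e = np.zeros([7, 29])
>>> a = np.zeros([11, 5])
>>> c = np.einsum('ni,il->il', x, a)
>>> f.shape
(11, 23)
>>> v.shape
(23, 31)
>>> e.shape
(7, 29)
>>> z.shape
(13, 5)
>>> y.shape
(13, 23)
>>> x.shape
(31, 11)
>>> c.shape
(11, 5)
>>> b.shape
(31, 23)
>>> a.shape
(11, 5)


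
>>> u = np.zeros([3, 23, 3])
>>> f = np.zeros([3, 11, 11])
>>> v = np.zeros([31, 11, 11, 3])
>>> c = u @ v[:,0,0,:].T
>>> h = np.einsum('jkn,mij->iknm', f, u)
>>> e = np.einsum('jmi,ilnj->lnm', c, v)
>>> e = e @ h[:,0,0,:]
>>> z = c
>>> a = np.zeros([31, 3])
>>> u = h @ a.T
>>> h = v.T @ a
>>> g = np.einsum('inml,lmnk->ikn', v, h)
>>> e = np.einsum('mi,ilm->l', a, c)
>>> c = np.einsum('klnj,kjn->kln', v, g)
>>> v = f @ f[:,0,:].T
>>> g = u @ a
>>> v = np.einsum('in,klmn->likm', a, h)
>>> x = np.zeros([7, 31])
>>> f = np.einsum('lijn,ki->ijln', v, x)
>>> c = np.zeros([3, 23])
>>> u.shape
(23, 11, 11, 31)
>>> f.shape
(31, 3, 11, 11)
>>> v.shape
(11, 31, 3, 11)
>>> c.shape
(3, 23)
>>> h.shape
(3, 11, 11, 3)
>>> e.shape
(23,)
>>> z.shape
(3, 23, 31)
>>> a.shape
(31, 3)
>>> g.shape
(23, 11, 11, 3)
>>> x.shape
(7, 31)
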